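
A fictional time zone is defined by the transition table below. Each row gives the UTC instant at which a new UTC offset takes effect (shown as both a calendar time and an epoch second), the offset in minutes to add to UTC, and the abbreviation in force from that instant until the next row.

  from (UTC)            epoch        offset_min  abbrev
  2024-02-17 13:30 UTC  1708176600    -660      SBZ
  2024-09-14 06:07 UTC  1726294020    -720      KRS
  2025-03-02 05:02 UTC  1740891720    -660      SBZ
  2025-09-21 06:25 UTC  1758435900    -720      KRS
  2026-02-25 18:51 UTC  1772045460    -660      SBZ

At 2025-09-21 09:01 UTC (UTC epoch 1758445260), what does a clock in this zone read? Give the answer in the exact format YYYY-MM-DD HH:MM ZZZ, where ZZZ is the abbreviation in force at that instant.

2025-09-20 21:01 KRS

Query: 2025-09-21 09:01 UTC
Rule 4/5 (KRS, -12:00): 2025-09-21 06:25 UTC ≤ query < 2026-02-25 18:51 UTC
9·60 + 1 - 720 = -179 min
-179 = -1·1440 + 1261; 1261 = 21·60 + 1 → 21:01, 2025-09-21 - 1 day = 2025-09-20
→ 2025-09-20 21:01 KRS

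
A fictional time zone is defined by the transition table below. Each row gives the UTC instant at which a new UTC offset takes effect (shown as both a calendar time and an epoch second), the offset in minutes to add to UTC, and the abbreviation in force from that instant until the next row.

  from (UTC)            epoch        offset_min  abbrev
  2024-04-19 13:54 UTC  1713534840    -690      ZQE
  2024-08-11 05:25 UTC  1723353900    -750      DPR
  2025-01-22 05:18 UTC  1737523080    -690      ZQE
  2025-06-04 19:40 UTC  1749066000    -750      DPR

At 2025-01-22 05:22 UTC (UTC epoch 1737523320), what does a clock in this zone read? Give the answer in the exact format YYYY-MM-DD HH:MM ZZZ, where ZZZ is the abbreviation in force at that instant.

2025-01-21 17:52 ZQE

Query: 2025-01-22 05:22 UTC
Rule 3/4 (ZQE, -11:30): 2025-01-22 05:18 UTC ≤ query < 2025-06-04 19:40 UTC
5·60 + 22 - 690 = -368 min
-368 = -1·1440 + 1072; 1072 = 17·60 + 52 → 17:52, 2025-01-22 - 1 day = 2025-01-21
→ 2025-01-21 17:52 ZQE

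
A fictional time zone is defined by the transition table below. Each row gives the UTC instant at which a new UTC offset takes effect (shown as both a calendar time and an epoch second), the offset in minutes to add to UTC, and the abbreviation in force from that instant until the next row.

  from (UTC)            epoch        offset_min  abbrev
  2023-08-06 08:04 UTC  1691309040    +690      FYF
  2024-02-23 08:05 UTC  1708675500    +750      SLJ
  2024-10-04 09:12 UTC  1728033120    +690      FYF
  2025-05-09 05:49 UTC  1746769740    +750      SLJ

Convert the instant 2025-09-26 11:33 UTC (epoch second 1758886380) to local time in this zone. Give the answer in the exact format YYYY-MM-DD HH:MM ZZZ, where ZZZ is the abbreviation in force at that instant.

2025-09-27 00:03 SLJ

Query: 2025-09-26 11:33 UTC
Rule 4/4 (SLJ, +12:30): 2025-05-09 05:49 UTC ≤ query < +∞
11·60 + 33 + 750 = 1443 min
1443 = 1·1440 + 3; 3 = 0·60 + 3 → 00:03, 2025-09-26 + 1 day = 2025-09-27
→ 2025-09-27 00:03 SLJ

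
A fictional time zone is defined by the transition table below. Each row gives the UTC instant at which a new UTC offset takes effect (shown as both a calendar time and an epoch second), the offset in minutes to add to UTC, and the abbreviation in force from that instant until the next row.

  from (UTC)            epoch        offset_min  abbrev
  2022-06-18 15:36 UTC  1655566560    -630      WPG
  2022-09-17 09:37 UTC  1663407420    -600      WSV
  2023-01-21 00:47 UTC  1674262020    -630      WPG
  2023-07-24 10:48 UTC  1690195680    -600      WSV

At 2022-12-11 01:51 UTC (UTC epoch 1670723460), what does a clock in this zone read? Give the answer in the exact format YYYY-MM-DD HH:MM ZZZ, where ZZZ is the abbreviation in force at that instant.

Query: 2022-12-11 01:51 UTC
Rule 2/4 (WSV, -10:00): 2022-09-17 09:37 UTC ≤ query < 2023-01-21 00:47 UTC
1·60 + 51 - 600 = -489 min
-489 = -1·1440 + 951; 951 = 15·60 + 51 → 15:51, 2022-12-11 - 1 day = 2022-12-10
→ 2022-12-10 15:51 WSV

2022-12-10 15:51 WSV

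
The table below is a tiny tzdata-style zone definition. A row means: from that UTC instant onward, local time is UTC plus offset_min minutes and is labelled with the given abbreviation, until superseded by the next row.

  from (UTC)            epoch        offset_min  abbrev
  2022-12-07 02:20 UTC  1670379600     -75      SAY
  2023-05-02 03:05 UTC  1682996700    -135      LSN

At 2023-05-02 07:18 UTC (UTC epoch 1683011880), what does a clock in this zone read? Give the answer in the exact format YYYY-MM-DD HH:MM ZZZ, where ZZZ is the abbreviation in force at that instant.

Query: 2023-05-02 07:18 UTC
Rule 2/2 (LSN, -02:15): 2023-05-02 03:05 UTC ≤ query < +∞
7·60 + 18 - 135 = 303 min
303 = 0·1440 + 303; 303 = 5·60 + 3 → 05:03, same day
→ 2023-05-02 05:03 LSN

2023-05-02 05:03 LSN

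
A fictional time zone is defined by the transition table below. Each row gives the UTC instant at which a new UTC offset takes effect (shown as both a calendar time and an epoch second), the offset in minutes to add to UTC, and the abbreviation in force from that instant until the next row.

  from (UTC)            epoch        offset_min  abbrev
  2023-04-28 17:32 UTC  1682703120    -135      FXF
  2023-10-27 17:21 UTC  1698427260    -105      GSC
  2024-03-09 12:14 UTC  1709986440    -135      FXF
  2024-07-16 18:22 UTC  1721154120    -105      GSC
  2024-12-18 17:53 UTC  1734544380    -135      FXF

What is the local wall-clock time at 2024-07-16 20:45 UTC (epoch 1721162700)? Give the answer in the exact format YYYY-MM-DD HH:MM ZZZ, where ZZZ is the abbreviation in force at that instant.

2024-07-16 19:00 GSC

Query: 2024-07-16 20:45 UTC
Rule 4/5 (GSC, -01:45): 2024-07-16 18:22 UTC ≤ query < 2024-12-18 17:53 UTC
20·60 + 45 - 105 = 1140 min
1140 = 0·1440 + 1140; 1140 = 19·60 + 0 → 19:00, same day
→ 2024-07-16 19:00 GSC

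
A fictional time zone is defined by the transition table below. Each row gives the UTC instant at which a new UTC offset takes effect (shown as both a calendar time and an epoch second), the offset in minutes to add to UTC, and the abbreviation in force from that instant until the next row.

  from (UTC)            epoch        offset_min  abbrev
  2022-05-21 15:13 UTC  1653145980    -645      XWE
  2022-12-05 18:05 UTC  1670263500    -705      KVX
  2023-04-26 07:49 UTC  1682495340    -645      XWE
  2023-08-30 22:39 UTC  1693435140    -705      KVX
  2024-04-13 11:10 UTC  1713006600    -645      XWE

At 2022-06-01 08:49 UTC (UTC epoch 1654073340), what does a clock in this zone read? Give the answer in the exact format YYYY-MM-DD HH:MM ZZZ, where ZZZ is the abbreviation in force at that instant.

2022-05-31 22:04 XWE

Query: 2022-06-01 08:49 UTC
Rule 1/5 (XWE, -10:45): 2022-05-21 15:13 UTC ≤ query < 2022-12-05 18:05 UTC
8·60 + 49 - 645 = -116 min
-116 = -1·1440 + 1324; 1324 = 22·60 + 4 → 22:04, 2022-06-01 - 1 day = 2022-05-31
→ 2022-05-31 22:04 XWE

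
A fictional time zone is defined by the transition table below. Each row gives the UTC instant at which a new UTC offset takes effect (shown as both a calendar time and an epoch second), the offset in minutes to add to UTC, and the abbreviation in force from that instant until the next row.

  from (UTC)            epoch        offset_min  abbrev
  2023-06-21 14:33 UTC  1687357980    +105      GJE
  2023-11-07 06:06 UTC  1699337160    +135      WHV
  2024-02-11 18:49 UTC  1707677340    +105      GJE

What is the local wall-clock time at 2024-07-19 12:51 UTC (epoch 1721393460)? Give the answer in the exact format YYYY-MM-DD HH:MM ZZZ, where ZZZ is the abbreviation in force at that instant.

Query: 2024-07-19 12:51 UTC
Rule 3/3 (GJE, +01:45): 2024-02-11 18:49 UTC ≤ query < +∞
12·60 + 51 + 105 = 876 min
876 = 0·1440 + 876; 876 = 14·60 + 36 → 14:36, same day
→ 2024-07-19 14:36 GJE

2024-07-19 14:36 GJE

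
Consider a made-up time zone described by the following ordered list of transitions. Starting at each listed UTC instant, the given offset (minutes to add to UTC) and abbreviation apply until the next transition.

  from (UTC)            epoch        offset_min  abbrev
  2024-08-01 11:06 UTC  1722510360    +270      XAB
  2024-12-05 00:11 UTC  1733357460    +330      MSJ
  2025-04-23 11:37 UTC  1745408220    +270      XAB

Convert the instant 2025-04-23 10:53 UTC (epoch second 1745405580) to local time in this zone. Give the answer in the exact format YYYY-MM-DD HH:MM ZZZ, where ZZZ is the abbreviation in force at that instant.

Query: 2025-04-23 10:53 UTC
Rule 2/3 (MSJ, +05:30): 2024-12-05 00:11 UTC ≤ query < 2025-04-23 11:37 UTC
10·60 + 53 + 330 = 983 min
983 = 0·1440 + 983; 983 = 16·60 + 23 → 16:23, same day
→ 2025-04-23 16:23 MSJ

2025-04-23 16:23 MSJ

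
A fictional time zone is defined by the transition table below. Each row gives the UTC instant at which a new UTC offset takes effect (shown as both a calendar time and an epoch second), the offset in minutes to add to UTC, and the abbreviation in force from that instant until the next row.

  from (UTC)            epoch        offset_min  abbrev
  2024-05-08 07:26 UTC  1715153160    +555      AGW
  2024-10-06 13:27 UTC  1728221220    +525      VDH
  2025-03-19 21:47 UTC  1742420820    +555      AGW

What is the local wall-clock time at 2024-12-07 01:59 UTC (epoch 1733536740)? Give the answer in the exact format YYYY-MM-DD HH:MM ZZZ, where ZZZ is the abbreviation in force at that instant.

2024-12-07 10:44 VDH

Query: 2024-12-07 01:59 UTC
Rule 2/3 (VDH, +08:45): 2024-10-06 13:27 UTC ≤ query < 2025-03-19 21:47 UTC
1·60 + 59 + 525 = 644 min
644 = 0·1440 + 644; 644 = 10·60 + 44 → 10:44, same day
→ 2024-12-07 10:44 VDH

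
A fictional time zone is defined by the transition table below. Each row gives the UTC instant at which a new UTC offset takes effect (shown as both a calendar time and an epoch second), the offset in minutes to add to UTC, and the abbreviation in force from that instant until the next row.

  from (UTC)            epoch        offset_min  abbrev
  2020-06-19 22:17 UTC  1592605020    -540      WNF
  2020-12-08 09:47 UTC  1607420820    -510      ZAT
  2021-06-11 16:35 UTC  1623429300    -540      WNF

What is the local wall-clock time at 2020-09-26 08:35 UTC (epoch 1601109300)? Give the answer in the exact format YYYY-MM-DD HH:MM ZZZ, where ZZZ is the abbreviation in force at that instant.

2020-09-25 23:35 WNF

Query: 2020-09-26 08:35 UTC
Rule 1/3 (WNF, -09:00): 2020-06-19 22:17 UTC ≤ query < 2020-12-08 09:47 UTC
8·60 + 35 - 540 = -25 min
-25 = -1·1440 + 1415; 1415 = 23·60 + 35 → 23:35, 2020-09-26 - 1 day = 2020-09-25
→ 2020-09-25 23:35 WNF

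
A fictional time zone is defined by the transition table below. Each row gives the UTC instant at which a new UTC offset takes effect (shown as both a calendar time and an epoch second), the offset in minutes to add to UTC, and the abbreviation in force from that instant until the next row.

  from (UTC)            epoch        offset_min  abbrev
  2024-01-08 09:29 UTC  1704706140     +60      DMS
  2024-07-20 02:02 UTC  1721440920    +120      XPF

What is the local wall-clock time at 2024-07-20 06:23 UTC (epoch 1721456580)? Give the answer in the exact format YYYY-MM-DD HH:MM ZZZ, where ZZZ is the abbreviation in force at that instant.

2024-07-20 08:23 XPF

Query: 2024-07-20 06:23 UTC
Rule 2/2 (XPF, +02:00): 2024-07-20 02:02 UTC ≤ query < +∞
6·60 + 23 + 120 = 503 min
503 = 0·1440 + 503; 503 = 8·60 + 23 → 08:23, same day
→ 2024-07-20 08:23 XPF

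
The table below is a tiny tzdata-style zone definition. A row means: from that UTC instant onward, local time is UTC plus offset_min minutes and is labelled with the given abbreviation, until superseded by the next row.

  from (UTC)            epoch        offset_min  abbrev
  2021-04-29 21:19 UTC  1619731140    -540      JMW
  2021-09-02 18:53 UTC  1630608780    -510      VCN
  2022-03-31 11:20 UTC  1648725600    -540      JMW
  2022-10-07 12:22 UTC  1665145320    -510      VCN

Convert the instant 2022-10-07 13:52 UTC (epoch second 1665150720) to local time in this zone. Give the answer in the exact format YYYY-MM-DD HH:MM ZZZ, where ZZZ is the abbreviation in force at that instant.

2022-10-07 05:22 VCN

Query: 2022-10-07 13:52 UTC
Rule 4/4 (VCN, -08:30): 2022-10-07 12:22 UTC ≤ query < +∞
13·60 + 52 - 510 = 322 min
322 = 0·1440 + 322; 322 = 5·60 + 22 → 05:22, same day
→ 2022-10-07 05:22 VCN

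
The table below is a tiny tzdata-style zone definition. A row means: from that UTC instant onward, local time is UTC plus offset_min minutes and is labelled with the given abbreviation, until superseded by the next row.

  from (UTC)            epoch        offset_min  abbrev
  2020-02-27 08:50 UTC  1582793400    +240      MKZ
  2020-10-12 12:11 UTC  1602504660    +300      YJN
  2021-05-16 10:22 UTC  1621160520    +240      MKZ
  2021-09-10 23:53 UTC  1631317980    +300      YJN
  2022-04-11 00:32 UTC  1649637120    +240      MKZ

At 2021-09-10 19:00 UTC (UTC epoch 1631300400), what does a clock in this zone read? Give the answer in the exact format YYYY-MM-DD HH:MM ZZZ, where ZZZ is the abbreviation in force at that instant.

Query: 2021-09-10 19:00 UTC
Rule 3/5 (MKZ, +04:00): 2021-05-16 10:22 UTC ≤ query < 2021-09-10 23:53 UTC
19·60 + 0 + 240 = 1380 min
1380 = 0·1440 + 1380; 1380 = 23·60 + 0 → 23:00, same day
→ 2021-09-10 23:00 MKZ

2021-09-10 23:00 MKZ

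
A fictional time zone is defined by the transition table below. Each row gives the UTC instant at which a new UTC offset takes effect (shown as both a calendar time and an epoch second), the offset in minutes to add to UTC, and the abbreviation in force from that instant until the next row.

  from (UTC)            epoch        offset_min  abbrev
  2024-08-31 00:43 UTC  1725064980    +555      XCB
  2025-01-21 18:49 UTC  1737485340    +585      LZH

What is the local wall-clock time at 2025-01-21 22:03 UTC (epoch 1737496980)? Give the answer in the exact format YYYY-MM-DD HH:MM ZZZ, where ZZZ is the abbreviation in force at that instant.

Query: 2025-01-21 22:03 UTC
Rule 2/2 (LZH, +09:45): 2025-01-21 18:49 UTC ≤ query < +∞
22·60 + 3 + 585 = 1908 min
1908 = 1·1440 + 468; 468 = 7·60 + 48 → 07:48, 2025-01-21 + 1 day = 2025-01-22
→ 2025-01-22 07:48 LZH

2025-01-22 07:48 LZH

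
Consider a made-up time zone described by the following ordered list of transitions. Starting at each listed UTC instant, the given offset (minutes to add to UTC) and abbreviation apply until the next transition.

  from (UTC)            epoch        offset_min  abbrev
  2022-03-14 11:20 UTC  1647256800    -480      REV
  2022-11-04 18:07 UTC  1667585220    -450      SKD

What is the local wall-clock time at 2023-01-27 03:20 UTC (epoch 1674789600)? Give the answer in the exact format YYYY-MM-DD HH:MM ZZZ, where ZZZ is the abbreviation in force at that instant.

2023-01-26 19:50 SKD

Query: 2023-01-27 03:20 UTC
Rule 2/2 (SKD, -07:30): 2022-11-04 18:07 UTC ≤ query < +∞
3·60 + 20 - 450 = -250 min
-250 = -1·1440 + 1190; 1190 = 19·60 + 50 → 19:50, 2023-01-27 - 1 day = 2023-01-26
→ 2023-01-26 19:50 SKD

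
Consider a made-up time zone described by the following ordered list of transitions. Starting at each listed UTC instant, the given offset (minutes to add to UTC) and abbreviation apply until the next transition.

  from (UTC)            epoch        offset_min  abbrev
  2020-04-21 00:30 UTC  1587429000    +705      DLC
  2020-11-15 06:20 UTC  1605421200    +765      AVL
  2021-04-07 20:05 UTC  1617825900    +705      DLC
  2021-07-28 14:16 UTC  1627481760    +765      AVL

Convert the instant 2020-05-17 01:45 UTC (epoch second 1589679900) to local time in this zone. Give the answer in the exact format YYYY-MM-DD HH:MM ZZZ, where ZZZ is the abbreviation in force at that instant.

Query: 2020-05-17 01:45 UTC
Rule 1/4 (DLC, +11:45): 2020-04-21 00:30 UTC ≤ query < 2020-11-15 06:20 UTC
1·60 + 45 + 705 = 810 min
810 = 0·1440 + 810; 810 = 13·60 + 30 → 13:30, same day
→ 2020-05-17 13:30 DLC

2020-05-17 13:30 DLC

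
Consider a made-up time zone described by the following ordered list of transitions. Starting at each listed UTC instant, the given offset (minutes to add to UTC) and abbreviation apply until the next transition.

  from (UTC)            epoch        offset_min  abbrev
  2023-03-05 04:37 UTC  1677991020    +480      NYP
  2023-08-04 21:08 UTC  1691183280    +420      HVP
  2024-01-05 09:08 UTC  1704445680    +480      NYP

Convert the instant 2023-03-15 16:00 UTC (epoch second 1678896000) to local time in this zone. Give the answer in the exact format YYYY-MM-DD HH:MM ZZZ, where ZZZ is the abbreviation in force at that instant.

2023-03-16 00:00 NYP

Query: 2023-03-15 16:00 UTC
Rule 1/3 (NYP, +08:00): 2023-03-05 04:37 UTC ≤ query < 2023-08-04 21:08 UTC
16·60 + 0 + 480 = 1440 min
1440 = 1·1440 + 0; 0 = 0·60 + 0 → 00:00, 2023-03-15 + 1 day = 2023-03-16
→ 2023-03-16 00:00 NYP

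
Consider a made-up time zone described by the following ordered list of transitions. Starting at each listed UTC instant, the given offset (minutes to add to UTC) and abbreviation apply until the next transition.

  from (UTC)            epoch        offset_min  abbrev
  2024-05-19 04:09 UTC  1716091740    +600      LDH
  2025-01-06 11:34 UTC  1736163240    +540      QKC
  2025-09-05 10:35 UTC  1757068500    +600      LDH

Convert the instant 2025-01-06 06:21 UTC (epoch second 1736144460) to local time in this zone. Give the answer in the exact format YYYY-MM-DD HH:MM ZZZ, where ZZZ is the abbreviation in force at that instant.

2025-01-06 16:21 LDH

Query: 2025-01-06 06:21 UTC
Rule 1/3 (LDH, +10:00): 2024-05-19 04:09 UTC ≤ query < 2025-01-06 11:34 UTC
6·60 + 21 + 600 = 981 min
981 = 0·1440 + 981; 981 = 16·60 + 21 → 16:21, same day
→ 2025-01-06 16:21 LDH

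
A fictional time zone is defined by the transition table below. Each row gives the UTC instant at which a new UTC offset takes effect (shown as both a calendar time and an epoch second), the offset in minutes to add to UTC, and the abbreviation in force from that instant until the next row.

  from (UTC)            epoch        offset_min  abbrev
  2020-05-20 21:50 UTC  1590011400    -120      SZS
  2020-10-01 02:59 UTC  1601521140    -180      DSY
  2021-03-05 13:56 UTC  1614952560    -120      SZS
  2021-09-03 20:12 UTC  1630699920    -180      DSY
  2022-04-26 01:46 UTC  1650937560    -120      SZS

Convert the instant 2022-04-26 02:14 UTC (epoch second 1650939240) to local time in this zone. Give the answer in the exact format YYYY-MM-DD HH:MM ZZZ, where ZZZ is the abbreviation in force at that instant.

2022-04-26 00:14 SZS

Query: 2022-04-26 02:14 UTC
Rule 5/5 (SZS, -02:00): 2022-04-26 01:46 UTC ≤ query < +∞
2·60 + 14 - 120 = 14 min
14 = 0·1440 + 14; 14 = 0·60 + 14 → 00:14, same day
→ 2022-04-26 00:14 SZS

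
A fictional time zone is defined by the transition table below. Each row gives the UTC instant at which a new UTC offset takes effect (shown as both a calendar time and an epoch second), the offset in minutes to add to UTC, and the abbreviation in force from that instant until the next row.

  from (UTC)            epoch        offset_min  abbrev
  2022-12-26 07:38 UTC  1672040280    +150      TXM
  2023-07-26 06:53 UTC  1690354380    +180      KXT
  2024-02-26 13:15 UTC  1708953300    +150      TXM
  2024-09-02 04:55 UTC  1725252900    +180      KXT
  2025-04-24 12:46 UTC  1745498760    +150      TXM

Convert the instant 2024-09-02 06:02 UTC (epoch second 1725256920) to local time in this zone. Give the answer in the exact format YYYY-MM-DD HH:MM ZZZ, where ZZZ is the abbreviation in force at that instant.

2024-09-02 09:02 KXT

Query: 2024-09-02 06:02 UTC
Rule 4/5 (KXT, +03:00): 2024-09-02 04:55 UTC ≤ query < 2025-04-24 12:46 UTC
6·60 + 2 + 180 = 542 min
542 = 0·1440 + 542; 542 = 9·60 + 2 → 09:02, same day
→ 2024-09-02 09:02 KXT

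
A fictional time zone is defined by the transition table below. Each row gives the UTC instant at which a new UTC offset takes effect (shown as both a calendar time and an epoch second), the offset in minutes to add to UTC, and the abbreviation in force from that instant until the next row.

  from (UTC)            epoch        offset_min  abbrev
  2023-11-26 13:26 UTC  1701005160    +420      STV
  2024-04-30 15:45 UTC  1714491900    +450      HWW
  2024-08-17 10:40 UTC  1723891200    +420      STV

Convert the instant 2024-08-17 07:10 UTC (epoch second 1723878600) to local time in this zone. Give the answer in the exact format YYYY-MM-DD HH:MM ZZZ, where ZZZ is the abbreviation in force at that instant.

Query: 2024-08-17 07:10 UTC
Rule 2/3 (HWW, +07:30): 2024-04-30 15:45 UTC ≤ query < 2024-08-17 10:40 UTC
7·60 + 10 + 450 = 880 min
880 = 0·1440 + 880; 880 = 14·60 + 40 → 14:40, same day
→ 2024-08-17 14:40 HWW

2024-08-17 14:40 HWW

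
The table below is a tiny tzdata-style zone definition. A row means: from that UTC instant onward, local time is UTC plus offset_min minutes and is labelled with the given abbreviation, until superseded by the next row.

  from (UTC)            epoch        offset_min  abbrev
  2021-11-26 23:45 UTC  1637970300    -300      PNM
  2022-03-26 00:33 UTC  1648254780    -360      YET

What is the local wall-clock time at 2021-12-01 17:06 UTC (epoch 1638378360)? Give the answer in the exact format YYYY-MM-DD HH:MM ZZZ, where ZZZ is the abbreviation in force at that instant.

Query: 2021-12-01 17:06 UTC
Rule 1/2 (PNM, -05:00): 2021-11-26 23:45 UTC ≤ query < 2022-03-26 00:33 UTC
17·60 + 6 - 300 = 726 min
726 = 0·1440 + 726; 726 = 12·60 + 6 → 12:06, same day
→ 2021-12-01 12:06 PNM

2021-12-01 12:06 PNM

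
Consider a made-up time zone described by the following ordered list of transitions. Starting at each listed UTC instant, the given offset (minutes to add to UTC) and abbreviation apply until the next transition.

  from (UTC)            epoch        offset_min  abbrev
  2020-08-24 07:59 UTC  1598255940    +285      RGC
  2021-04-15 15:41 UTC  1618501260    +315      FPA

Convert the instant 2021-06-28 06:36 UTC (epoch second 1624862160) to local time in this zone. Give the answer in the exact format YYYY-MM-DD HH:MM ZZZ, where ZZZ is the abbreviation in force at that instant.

2021-06-28 11:51 FPA

Query: 2021-06-28 06:36 UTC
Rule 2/2 (FPA, +05:15): 2021-04-15 15:41 UTC ≤ query < +∞
6·60 + 36 + 315 = 711 min
711 = 0·1440 + 711; 711 = 11·60 + 51 → 11:51, same day
→ 2021-06-28 11:51 FPA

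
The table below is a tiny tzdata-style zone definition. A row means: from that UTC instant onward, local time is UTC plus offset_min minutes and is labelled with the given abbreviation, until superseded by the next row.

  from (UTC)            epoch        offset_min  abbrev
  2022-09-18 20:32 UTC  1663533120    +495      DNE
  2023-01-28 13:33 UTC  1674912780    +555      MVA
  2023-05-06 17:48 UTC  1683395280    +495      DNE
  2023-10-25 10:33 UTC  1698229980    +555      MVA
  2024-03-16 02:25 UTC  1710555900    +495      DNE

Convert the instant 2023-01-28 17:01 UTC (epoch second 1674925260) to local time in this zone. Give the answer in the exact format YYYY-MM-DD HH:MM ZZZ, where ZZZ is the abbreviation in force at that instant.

2023-01-29 02:16 MVA

Query: 2023-01-28 17:01 UTC
Rule 2/5 (MVA, +09:15): 2023-01-28 13:33 UTC ≤ query < 2023-05-06 17:48 UTC
17·60 + 1 + 555 = 1576 min
1576 = 1·1440 + 136; 136 = 2·60 + 16 → 02:16, 2023-01-28 + 1 day = 2023-01-29
→ 2023-01-29 02:16 MVA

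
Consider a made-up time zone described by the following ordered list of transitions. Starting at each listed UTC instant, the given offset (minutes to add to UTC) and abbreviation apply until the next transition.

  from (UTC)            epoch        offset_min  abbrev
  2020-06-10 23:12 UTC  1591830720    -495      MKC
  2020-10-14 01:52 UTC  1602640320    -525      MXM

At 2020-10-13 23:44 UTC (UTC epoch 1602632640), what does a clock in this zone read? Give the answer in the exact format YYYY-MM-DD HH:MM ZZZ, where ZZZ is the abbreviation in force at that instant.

Query: 2020-10-13 23:44 UTC
Rule 1/2 (MKC, -08:15): 2020-06-10 23:12 UTC ≤ query < 2020-10-14 01:52 UTC
23·60 + 44 - 495 = 929 min
929 = 0·1440 + 929; 929 = 15·60 + 29 → 15:29, same day
→ 2020-10-13 15:29 MKC

2020-10-13 15:29 MKC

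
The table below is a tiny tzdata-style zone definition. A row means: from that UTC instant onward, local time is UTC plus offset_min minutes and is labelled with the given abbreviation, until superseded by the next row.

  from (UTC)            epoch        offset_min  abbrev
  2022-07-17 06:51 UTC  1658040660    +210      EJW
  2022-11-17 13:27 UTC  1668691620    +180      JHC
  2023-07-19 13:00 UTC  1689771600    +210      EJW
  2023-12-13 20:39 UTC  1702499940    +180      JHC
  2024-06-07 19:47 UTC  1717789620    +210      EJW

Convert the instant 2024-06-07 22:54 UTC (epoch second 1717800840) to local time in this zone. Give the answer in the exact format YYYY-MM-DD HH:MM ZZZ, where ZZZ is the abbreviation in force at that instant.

2024-06-08 02:24 EJW

Query: 2024-06-07 22:54 UTC
Rule 5/5 (EJW, +03:30): 2024-06-07 19:47 UTC ≤ query < +∞
22·60 + 54 + 210 = 1584 min
1584 = 1·1440 + 144; 144 = 2·60 + 24 → 02:24, 2024-06-07 + 1 day = 2024-06-08
→ 2024-06-08 02:24 EJW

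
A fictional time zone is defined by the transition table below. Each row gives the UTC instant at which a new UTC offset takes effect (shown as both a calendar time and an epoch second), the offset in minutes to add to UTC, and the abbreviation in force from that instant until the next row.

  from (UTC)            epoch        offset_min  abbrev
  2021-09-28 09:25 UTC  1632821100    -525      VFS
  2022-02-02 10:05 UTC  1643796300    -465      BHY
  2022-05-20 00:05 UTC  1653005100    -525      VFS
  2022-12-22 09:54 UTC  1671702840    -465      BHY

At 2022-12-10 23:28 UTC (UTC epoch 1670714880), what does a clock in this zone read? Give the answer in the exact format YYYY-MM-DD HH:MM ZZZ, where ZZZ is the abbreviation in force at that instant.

Query: 2022-12-10 23:28 UTC
Rule 3/4 (VFS, -08:45): 2022-05-20 00:05 UTC ≤ query < 2022-12-22 09:54 UTC
23·60 + 28 - 525 = 883 min
883 = 0·1440 + 883; 883 = 14·60 + 43 → 14:43, same day
→ 2022-12-10 14:43 VFS

2022-12-10 14:43 VFS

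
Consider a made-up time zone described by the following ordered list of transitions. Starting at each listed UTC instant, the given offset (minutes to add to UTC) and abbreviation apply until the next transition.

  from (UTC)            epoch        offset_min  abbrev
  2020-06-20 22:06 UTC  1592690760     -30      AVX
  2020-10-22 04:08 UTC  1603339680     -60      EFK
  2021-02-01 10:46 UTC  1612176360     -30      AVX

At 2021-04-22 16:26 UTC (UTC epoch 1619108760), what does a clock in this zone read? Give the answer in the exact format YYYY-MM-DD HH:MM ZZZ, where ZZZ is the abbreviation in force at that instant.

2021-04-22 15:56 AVX

Query: 2021-04-22 16:26 UTC
Rule 3/3 (AVX, -00:30): 2021-02-01 10:46 UTC ≤ query < +∞
16·60 + 26 - 30 = 956 min
956 = 0·1440 + 956; 956 = 15·60 + 56 → 15:56, same day
→ 2021-04-22 15:56 AVX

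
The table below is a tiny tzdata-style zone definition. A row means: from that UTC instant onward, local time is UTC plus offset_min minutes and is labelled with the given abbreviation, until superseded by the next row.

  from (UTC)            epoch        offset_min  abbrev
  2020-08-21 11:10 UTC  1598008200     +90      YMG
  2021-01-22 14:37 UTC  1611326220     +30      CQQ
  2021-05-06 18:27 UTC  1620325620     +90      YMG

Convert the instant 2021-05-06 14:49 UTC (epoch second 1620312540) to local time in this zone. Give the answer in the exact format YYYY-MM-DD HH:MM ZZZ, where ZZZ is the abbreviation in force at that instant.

Query: 2021-05-06 14:49 UTC
Rule 2/3 (CQQ, +00:30): 2021-01-22 14:37 UTC ≤ query < 2021-05-06 18:27 UTC
14·60 + 49 + 30 = 919 min
919 = 0·1440 + 919; 919 = 15·60 + 19 → 15:19, same day
→ 2021-05-06 15:19 CQQ

2021-05-06 15:19 CQQ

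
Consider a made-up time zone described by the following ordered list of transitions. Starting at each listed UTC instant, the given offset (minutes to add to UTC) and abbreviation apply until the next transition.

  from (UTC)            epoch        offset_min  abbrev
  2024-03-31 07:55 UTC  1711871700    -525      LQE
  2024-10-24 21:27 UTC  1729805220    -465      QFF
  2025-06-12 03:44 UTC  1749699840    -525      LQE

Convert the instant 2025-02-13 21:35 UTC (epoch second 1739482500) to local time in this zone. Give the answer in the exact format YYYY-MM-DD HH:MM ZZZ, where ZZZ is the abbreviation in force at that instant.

Query: 2025-02-13 21:35 UTC
Rule 2/3 (QFF, -07:45): 2024-10-24 21:27 UTC ≤ query < 2025-06-12 03:44 UTC
21·60 + 35 - 465 = 830 min
830 = 0·1440 + 830; 830 = 13·60 + 50 → 13:50, same day
→ 2025-02-13 13:50 QFF

2025-02-13 13:50 QFF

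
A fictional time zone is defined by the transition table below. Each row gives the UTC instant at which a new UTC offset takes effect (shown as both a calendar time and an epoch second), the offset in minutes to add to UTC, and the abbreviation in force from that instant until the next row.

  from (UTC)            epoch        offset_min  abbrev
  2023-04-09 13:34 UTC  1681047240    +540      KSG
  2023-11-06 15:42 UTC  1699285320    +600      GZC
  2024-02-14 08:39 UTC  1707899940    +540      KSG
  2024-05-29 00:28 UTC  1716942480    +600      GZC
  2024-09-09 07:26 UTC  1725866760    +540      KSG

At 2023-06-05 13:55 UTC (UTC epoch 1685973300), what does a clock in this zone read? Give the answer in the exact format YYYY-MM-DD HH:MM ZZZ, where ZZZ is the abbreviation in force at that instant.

Query: 2023-06-05 13:55 UTC
Rule 1/5 (KSG, +09:00): 2023-04-09 13:34 UTC ≤ query < 2023-11-06 15:42 UTC
13·60 + 55 + 540 = 1375 min
1375 = 0·1440 + 1375; 1375 = 22·60 + 55 → 22:55, same day
→ 2023-06-05 22:55 KSG

2023-06-05 22:55 KSG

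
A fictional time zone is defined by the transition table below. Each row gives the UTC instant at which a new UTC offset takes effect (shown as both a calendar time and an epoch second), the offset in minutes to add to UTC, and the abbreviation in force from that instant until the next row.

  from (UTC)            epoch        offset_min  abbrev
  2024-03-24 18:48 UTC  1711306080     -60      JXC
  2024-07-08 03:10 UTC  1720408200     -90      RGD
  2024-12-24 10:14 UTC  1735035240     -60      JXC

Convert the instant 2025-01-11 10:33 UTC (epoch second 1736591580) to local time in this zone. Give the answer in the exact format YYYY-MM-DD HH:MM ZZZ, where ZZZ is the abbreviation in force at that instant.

Query: 2025-01-11 10:33 UTC
Rule 3/3 (JXC, -01:00): 2024-12-24 10:14 UTC ≤ query < +∞
10·60 + 33 - 60 = 573 min
573 = 0·1440 + 573; 573 = 9·60 + 33 → 09:33, same day
→ 2025-01-11 09:33 JXC

2025-01-11 09:33 JXC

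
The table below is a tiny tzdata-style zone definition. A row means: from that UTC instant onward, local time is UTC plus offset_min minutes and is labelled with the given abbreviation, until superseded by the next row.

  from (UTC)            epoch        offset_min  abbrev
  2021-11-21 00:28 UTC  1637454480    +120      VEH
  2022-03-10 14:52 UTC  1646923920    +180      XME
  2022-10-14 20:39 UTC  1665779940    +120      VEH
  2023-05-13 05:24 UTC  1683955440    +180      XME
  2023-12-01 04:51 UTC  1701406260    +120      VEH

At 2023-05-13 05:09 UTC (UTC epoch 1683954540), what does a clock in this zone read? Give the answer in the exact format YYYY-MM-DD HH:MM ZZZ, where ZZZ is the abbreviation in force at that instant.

2023-05-13 07:09 VEH

Query: 2023-05-13 05:09 UTC
Rule 3/5 (VEH, +02:00): 2022-10-14 20:39 UTC ≤ query < 2023-05-13 05:24 UTC
5·60 + 9 + 120 = 429 min
429 = 0·1440 + 429; 429 = 7·60 + 9 → 07:09, same day
→ 2023-05-13 07:09 VEH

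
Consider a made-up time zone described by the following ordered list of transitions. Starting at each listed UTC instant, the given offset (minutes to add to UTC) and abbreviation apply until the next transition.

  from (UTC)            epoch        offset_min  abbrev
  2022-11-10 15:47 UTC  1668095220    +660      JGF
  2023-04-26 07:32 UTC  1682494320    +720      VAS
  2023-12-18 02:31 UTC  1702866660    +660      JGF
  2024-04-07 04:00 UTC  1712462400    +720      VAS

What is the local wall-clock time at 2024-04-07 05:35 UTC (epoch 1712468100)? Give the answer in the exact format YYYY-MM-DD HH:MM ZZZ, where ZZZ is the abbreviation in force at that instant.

Query: 2024-04-07 05:35 UTC
Rule 4/4 (VAS, +12:00): 2024-04-07 04:00 UTC ≤ query < +∞
5·60 + 35 + 720 = 1055 min
1055 = 0·1440 + 1055; 1055 = 17·60 + 35 → 17:35, same day
→ 2024-04-07 17:35 VAS

2024-04-07 17:35 VAS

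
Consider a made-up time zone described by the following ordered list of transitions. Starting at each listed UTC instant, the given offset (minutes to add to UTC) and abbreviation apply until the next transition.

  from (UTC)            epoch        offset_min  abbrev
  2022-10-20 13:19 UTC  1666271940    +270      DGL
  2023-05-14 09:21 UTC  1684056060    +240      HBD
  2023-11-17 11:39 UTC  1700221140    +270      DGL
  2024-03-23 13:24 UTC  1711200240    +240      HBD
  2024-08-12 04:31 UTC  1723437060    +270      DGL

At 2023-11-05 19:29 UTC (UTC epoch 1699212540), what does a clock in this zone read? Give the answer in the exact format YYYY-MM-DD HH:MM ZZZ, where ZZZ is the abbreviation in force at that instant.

2023-11-05 23:29 HBD

Query: 2023-11-05 19:29 UTC
Rule 2/5 (HBD, +04:00): 2023-05-14 09:21 UTC ≤ query < 2023-11-17 11:39 UTC
19·60 + 29 + 240 = 1409 min
1409 = 0·1440 + 1409; 1409 = 23·60 + 29 → 23:29, same day
→ 2023-11-05 23:29 HBD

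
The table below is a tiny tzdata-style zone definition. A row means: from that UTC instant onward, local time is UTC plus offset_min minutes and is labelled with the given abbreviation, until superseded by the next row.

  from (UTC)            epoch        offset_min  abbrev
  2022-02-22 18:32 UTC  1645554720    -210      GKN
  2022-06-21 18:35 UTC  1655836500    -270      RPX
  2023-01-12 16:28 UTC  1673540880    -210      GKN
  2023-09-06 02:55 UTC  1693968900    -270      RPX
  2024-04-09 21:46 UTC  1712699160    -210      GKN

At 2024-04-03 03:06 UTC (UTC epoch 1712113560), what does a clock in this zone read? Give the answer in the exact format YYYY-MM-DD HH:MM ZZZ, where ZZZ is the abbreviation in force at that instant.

2024-04-02 22:36 RPX

Query: 2024-04-03 03:06 UTC
Rule 4/5 (RPX, -04:30): 2023-09-06 02:55 UTC ≤ query < 2024-04-09 21:46 UTC
3·60 + 6 - 270 = -84 min
-84 = -1·1440 + 1356; 1356 = 22·60 + 36 → 22:36, 2024-04-03 - 1 day = 2024-04-02
→ 2024-04-02 22:36 RPX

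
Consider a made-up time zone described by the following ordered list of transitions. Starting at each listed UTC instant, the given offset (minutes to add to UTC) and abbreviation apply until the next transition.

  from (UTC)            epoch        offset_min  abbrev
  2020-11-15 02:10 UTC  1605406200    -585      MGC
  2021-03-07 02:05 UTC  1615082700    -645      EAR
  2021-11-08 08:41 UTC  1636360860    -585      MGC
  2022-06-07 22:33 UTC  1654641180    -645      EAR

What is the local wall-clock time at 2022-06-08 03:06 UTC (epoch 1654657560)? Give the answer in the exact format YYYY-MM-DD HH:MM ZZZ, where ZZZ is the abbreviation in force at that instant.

Query: 2022-06-08 03:06 UTC
Rule 4/4 (EAR, -10:45): 2022-06-07 22:33 UTC ≤ query < +∞
3·60 + 6 - 645 = -459 min
-459 = -1·1440 + 981; 981 = 16·60 + 21 → 16:21, 2022-06-08 - 1 day = 2022-06-07
→ 2022-06-07 16:21 EAR

2022-06-07 16:21 EAR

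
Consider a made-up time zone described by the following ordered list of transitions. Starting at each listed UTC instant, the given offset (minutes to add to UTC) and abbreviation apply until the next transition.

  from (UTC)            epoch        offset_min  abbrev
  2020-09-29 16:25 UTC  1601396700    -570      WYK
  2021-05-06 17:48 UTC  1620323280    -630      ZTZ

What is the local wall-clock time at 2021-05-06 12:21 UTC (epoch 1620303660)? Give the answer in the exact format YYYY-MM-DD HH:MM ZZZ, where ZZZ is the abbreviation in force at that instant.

2021-05-06 02:51 WYK

Query: 2021-05-06 12:21 UTC
Rule 1/2 (WYK, -09:30): 2020-09-29 16:25 UTC ≤ query < 2021-05-06 17:48 UTC
12·60 + 21 - 570 = 171 min
171 = 0·1440 + 171; 171 = 2·60 + 51 → 02:51, same day
→ 2021-05-06 02:51 WYK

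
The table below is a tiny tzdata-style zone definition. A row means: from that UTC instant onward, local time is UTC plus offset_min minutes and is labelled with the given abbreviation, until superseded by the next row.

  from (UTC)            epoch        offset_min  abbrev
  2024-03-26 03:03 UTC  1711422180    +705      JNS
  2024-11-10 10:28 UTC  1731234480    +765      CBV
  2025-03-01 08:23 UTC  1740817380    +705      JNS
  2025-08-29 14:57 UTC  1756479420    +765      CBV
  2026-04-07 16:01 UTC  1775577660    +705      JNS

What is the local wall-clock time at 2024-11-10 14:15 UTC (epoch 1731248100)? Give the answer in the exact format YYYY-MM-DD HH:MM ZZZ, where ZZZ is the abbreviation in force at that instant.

2024-11-11 03:00 CBV

Query: 2024-11-10 14:15 UTC
Rule 2/5 (CBV, +12:45): 2024-11-10 10:28 UTC ≤ query < 2025-03-01 08:23 UTC
14·60 + 15 + 765 = 1620 min
1620 = 1·1440 + 180; 180 = 3·60 + 0 → 03:00, 2024-11-10 + 1 day = 2024-11-11
→ 2024-11-11 03:00 CBV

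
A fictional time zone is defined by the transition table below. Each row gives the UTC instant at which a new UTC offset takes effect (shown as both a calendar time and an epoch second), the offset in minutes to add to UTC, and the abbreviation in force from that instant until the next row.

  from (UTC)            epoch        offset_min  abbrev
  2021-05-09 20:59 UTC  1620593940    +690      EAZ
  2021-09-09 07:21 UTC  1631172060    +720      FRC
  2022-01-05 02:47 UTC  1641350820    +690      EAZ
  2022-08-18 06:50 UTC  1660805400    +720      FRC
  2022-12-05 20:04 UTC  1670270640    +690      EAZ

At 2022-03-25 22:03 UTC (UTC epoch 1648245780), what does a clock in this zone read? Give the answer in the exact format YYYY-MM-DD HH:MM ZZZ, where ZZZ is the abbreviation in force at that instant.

2022-03-26 09:33 EAZ

Query: 2022-03-25 22:03 UTC
Rule 3/5 (EAZ, +11:30): 2022-01-05 02:47 UTC ≤ query < 2022-08-18 06:50 UTC
22·60 + 3 + 690 = 2013 min
2013 = 1·1440 + 573; 573 = 9·60 + 33 → 09:33, 2022-03-25 + 1 day = 2022-03-26
→ 2022-03-26 09:33 EAZ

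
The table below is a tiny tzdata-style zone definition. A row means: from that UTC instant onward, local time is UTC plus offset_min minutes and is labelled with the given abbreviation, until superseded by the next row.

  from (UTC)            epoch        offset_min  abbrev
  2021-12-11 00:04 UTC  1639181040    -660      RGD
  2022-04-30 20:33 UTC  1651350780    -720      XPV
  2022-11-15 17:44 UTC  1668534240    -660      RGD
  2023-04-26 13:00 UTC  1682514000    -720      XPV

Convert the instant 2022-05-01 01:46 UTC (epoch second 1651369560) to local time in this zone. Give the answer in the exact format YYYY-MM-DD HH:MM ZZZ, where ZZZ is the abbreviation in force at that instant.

Query: 2022-05-01 01:46 UTC
Rule 2/4 (XPV, -12:00): 2022-04-30 20:33 UTC ≤ query < 2022-11-15 17:44 UTC
1·60 + 46 - 720 = -614 min
-614 = -1·1440 + 826; 826 = 13·60 + 46 → 13:46, 2022-05-01 - 1 day = 2022-04-30
→ 2022-04-30 13:46 XPV

2022-04-30 13:46 XPV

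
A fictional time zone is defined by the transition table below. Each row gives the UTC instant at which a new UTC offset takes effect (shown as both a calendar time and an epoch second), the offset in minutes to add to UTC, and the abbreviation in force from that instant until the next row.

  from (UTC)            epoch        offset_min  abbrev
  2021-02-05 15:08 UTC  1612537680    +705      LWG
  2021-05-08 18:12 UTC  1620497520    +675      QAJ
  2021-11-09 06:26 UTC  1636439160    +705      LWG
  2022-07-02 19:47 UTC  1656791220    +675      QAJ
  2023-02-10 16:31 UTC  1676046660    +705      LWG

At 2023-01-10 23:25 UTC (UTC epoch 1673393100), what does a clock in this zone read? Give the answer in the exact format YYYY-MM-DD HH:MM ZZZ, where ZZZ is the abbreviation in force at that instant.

2023-01-11 10:40 QAJ

Query: 2023-01-10 23:25 UTC
Rule 4/5 (QAJ, +11:15): 2022-07-02 19:47 UTC ≤ query < 2023-02-10 16:31 UTC
23·60 + 25 + 675 = 2080 min
2080 = 1·1440 + 640; 640 = 10·60 + 40 → 10:40, 2023-01-10 + 1 day = 2023-01-11
→ 2023-01-11 10:40 QAJ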